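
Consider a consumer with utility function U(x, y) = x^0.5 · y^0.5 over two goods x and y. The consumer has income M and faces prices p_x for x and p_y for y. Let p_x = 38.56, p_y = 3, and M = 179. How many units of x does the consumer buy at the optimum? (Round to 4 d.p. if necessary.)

x* = 2.3211

Tangency: MRS = y/x = p_x/p_y.
So 0.5·p_y·y = 0.5·p_x·x; combined with the budget, a share 0.5 of income goes to x.
Demand: x*(p_x,p_y,M) = 0.5·M/p_x and y* = 0.5·M/p_y.
At p_x=38.56, p_y=3, M=179: x* = 0.5·179/38.56 = 2.3211.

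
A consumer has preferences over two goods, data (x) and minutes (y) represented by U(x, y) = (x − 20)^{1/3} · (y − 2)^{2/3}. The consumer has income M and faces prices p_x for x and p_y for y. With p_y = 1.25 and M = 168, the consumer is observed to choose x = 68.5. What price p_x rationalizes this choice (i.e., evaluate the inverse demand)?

Let x' = x−20, y' = y−2. MRS = (1/2)·y'/x' = p_x/p_y.
After buying the subsistence bundle (20, 2), a share 1/3 of the remaining income goes to x: x* = 20 + 1/3·(M − 20p_x − 2p_y)/p_x.
Set x* = 68.5 in the demand function and solve for p_x: p_x = 1.

p_x = 1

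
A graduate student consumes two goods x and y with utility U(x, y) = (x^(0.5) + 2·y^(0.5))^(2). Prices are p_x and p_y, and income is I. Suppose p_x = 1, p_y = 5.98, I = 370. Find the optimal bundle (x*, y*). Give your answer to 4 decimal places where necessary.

MRS = MU_x/MU_y = (1/2)·(y/x)^(0.5). Set equal to p_x/p_y.
Hence y/x = (2·p_x/p_y)^(1/(0.5)), i.e. raised to the 2 power.
With the ratio pinned down, the budget gives x* = I/(p_x + p_y·(y/x)) and y* = (y/x)·x*.
Numerically y/x = 0.111856, so x* = 370/(1 + 5.98·0.111856) = 221.7034 and y* = 0.111856·221.7034 = 24.7988.

x* = 221.7034, y* = 24.7988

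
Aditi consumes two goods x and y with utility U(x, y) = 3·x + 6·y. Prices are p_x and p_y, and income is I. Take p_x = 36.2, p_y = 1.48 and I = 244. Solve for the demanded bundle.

x* = 0, y* = 164.8649

Linear utility — the consumer picks whichever good has higher MU/price: 3/36.2 = 0.0829 vs 6/1.48 = 4.0541.
y gives more utility per dollar, so spend all income on y: y* = I/p_y, x* = 0.
Numerically: x* = 0, y* = 164.8649.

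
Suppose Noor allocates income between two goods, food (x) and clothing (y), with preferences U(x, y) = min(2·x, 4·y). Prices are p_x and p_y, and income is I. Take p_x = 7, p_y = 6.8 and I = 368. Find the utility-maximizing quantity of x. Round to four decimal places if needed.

x* = 35.3846

Leontief preferences: the optimum is at the kink where x/4 = y/2, i.e. y = (1/2)·x.
Budget: p_x·x + p_y·(1/2)·x = I, so (4·p_x + 2·p_y)·x = 4·I.
Demand: x*(p_x,p_y,I) = 4·I/(4·p_x + 2·p_y), y* = 2·I/(4·p_x + 2·p_y).
Here 4·7 + 2·6.8 = 41.6, giving x* = 35.3846.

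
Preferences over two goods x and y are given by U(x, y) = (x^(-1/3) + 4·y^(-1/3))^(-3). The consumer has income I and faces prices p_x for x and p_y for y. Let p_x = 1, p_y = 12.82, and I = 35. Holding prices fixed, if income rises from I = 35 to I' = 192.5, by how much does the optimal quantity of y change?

From the CES first-order condition, (1/4)·(y/x)^(4/3) = p_x/p_y.
Hence y/x = (4·p_x/p_y)^(1/(4/3)), i.e. raised to the 0.75 power.
Substitute y = (y/x)·x into the budget: x* = I/(p_x + p_y·(y/x)).
Numerically y/x = 0.417474, so x* = 35/(1 + 12.82·0.417474) = 5.5101 and y* = 0.417474·5.5101 = 2.3003.
At I' = 192.5: y* = 12.6517. Change: 12.6517 − 2.3003 = 10.3514.

Δy* = 10.3514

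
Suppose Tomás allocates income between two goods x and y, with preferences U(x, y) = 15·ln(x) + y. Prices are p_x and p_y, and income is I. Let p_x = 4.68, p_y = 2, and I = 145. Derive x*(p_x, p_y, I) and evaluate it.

MU_x = 15/x, MU_y = 1. Tangency: 15/x = p_x/p_y.
So x*(p_x,p_y) = 15·p_y/p_x, independent of income; and y* = (I − 15·p_y)/p_y.
At the given prices: x* = 15·2/4.68 = 6.4103.

x* = 6.4103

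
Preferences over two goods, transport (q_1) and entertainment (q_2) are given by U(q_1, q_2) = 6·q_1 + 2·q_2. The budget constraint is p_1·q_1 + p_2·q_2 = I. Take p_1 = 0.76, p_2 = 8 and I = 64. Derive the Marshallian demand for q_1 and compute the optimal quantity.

Perfect substitutes: compare marginal utility per dollar. 6/p_1 vs 2/p_2 → 7.8947 vs 0.25.
q_1 gives more utility per dollar, so spend all income on q_1: q_1* = I/p_1, q_2* = 0.
Numerically: q_1* = 84.2105, q_2* = 0.

q_1* = 84.2105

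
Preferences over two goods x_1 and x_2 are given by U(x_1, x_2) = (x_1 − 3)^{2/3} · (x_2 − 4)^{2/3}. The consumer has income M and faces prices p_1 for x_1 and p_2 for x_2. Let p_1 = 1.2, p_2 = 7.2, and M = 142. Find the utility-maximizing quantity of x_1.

x_1* = 48.6667

This is Cobb-Douglas in (x_1−3, x_2−4): tangency gives 2/3·p_2·(x_2−4) = 2/3·p_1·(x_1−3).
Substituting into the budget: x_1* = 3 + 0.5·(M − 3·p_1 − 4·p_2)/p_1, and x_2* = 4 + 0.5·(…)/p_2.
Discretionary income = 142 − 3·1.2 − 4·7.2 = 109.6; x_1* = 3 + 0.5·109.6/1.2 = 48.6667.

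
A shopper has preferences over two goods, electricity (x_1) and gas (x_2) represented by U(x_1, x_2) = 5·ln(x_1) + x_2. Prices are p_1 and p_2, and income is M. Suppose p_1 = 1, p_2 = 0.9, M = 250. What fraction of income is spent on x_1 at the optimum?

share on x_1 = 0.018

MU_x_1 = 5/x_1, MU_x_2 = 1. Tangency: 5/x_1 = p_1/p_2.
So x_1*(p_1,p_2) = 5·p_2/p_1, independent of income; and x_2* = (M − 5·p_2)/p_2.
At the given prices: x_1* = 5·0.9/1 = 4.5, and x_2* = 272.7778.
Expenditure on x_1: 1·4.5 = 4.5; share = 0.018.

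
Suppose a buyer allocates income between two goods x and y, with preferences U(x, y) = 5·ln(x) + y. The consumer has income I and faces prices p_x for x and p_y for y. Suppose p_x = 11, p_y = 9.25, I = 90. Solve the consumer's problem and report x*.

x* = 4.2045

So x*(p_x,p_y) = 5·p_y/p_x, independent of income; and y* = (I − 5·p_y)/p_y.
At the given prices: x* = 5·9.25/11 = 4.2045.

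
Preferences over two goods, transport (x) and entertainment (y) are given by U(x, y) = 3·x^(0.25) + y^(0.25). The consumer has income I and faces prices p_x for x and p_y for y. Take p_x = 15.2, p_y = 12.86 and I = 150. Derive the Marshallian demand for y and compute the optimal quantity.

From the CES first-order condition, 3·(y/x)^(0.75) = p_x/p_y.
Hence y/x = ((1/3)·p_x/p_y)^(1/(0.75)), i.e. raised to the 4/3 power.
With the ratio pinned down, the budget gives x* = I/(p_x + p_y·(y/x)) and y* = (y/x)·x*.
Numerically y/x = 0.28883, so x* = 150/(15.2 + 12.86·0.28883) = 7.9305 and y* = 0.28883·7.9305 = 2.2906.

y* = 2.2906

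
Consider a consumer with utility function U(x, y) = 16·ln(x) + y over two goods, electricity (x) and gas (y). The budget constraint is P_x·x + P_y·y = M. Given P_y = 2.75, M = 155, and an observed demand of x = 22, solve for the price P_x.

P_x = 2

MU_x = 16/x, MU_y = 1. Tangency: 16/x = P_x/P_y.
So x*(P_x,P_y) = 16·P_y/P_x, independent of income; and y* = (M − 16·P_y)/P_y.
Set x* = 22 in the demand function and solve for P_x: P_x = 2.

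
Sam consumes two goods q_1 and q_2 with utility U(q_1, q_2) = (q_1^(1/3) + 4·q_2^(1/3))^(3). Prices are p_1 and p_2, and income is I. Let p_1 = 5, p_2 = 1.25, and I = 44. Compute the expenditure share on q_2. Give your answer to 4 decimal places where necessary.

With the ratio pinned down, the budget gives q_1* = I/(p_1 + p_2·(q_2/q_1)) and q_2* = (q_2/q_1)·q_1*.
Numerically q_2/q_1 = 64, so q_1* = 44/(5 + 1.25·64) = 0.5176 and q_2* = 64·0.5176 = 33.1294.
Expenditure on q_2: 1.25·33.1294 = 41.4118; share = 0.9412.

share on q_2 = 0.9412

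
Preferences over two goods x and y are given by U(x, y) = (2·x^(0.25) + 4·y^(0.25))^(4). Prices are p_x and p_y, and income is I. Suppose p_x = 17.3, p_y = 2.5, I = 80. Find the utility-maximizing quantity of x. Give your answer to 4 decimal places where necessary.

x* = 0.797

MRS = MU_x/MU_y = (1/2)·(y/x)^(0.75). Set equal to p_x/p_y.
Solve for the ratio: y/x = [2·p_x/p_y]^(4/3).
Substitute y = (y/x)·x into the budget: x* = I/(p_x + p_y·(y/x)).
Numerically y/x = 33.22881, so x* = 80/(17.3 + 2.5·33.22881) = 0.797.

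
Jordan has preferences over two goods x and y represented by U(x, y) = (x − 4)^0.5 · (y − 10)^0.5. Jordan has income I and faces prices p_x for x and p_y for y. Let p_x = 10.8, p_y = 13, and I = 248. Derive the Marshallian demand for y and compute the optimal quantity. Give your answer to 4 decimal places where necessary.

Substituting into the budget: x* = 4 + 0.5·(I − 4·p_x − 10·p_y)/p_x, and y* = 10 + 0.5·(…)/p_y.
Discretionary income = 248 − 4·10.8 − 10·13 = 74.8; y* = 10 + 0.5·74.8/13 = 12.8769.

y* = 12.8769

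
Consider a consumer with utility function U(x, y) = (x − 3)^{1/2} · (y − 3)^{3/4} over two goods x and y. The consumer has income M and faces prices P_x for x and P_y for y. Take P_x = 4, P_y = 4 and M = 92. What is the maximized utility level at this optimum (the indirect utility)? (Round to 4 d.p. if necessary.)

V = 14.8835

Substituting into the budget: x* = 3 + 0.4·(M − 3·P_x − 3·P_y)/P_x, and y* = 3 + 0.6·(…)/P_y.
Discretionary income = 92 − 3·4 − 3·4 = 68; x* = 3 + 0.4·68/4 = 9.8; y* = 3 + 0.6·68/4 = 13.2.
Utility at the optimum: U(9.8, 13.2) = 14.8835.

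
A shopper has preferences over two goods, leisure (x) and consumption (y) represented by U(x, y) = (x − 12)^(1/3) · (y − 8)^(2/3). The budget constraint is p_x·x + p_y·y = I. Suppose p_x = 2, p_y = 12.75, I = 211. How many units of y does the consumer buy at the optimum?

Let x' = x−12, y' = y−8. MRS = (1/2)·y'/x' = p_x/p_y.
After buying the subsistence bundle (12, 8), a share 1/3 of the remaining income goes to x: x* = 12 + 1/3·(I − 12p_x − 8p_y)/p_x.
Discretionary income = 211 − 12·2 − 8·12.75 = 85; y* = 8 + 2/3·85/12.75 = 12.4444.

y* = 12.4444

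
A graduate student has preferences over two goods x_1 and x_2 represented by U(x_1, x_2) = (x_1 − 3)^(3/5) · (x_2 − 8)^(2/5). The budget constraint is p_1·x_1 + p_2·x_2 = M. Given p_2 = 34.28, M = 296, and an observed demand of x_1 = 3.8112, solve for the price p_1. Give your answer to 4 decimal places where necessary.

This is Cobb-Douglas in (x_1−3, x_2−8): tangency gives 0.6·p_2·(x_2−8) = 0.4·p_1·(x_1−3).
Substituting into the budget: x_1* = 3 + 0.6·(M − 3·p_1 − 8·p_2)/p_1, and x_2* = 8 + 0.4·(…)/p_2.
Set x_1* = 3.8112 in the demand function and solve for p_1: p_1 = 5.

p_1 = 5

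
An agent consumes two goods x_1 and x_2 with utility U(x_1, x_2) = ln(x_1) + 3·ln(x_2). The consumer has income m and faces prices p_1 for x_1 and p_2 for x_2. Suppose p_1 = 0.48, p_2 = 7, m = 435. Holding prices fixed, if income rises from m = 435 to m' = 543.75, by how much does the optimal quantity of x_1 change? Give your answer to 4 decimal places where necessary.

Demand: x_1*(p_1,p_2,m) = 0.25·m/p_1 and x_2* = 0.75·m/p_2.
At p_1=0.48, p_2=7, m=435: x_1* = 0.25·435/0.48 = 226.5625.
At m' = 543.75: x_1* = 283.2031. Change: 283.2031 − 226.5625 = 56.6406.

Δx_1* = 56.6406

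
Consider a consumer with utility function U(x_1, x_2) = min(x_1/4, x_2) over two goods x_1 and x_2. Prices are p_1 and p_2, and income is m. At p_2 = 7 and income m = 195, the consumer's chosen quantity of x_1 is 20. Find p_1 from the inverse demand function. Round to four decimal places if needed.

p_1 = 8

With perfect complements, no substitution: consume in ratio x_1:x_2 = 4:1.
Budget: p_1·x_1 + p_2·(1/4)·x_1 = m, so (4·p_1 + p_2)·x_1 = 4·m.
Demand: x_1*(p_1,p_2,m) = 4·m/(4·p_1 + p_2), x_2* = m/(4·p_1 + p_2).
Set x_1* = 20 in the demand function and solve for p_1: p_1 = 8.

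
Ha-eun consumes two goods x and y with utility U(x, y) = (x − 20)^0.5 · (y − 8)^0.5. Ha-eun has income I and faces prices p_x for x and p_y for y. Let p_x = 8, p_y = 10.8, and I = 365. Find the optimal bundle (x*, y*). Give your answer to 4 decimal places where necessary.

Let x' = x−20, y' = y−8. MRS = y'/x' = p_x/p_y.
Substituting into the budget: x* = 20 + 0.5·(I − 20·p_x − 8·p_y)/p_x, and y* = 8 + 0.5·(…)/p_y.
Discretionary income = 365 − 20·8 − 8·10.8 = 118.6; x* = 20 + 0.5·118.6/8 = 27.4125; y* = 8 + 0.5·118.6/10.8 = 13.4907.

x* = 27.4125, y* = 13.4907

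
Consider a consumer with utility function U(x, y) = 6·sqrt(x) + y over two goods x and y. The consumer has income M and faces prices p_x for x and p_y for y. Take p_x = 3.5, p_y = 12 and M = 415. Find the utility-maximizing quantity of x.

x* = 105.7959

Utility is quasi-linear in y; the FOC for x is 3/√x = p_x/p_y.
Thus x* = (3·p_y/p_x)² — independent of M — with the rest of income spent on y.
Plugging in: x* = (3·12/3.5)² = 105.7959.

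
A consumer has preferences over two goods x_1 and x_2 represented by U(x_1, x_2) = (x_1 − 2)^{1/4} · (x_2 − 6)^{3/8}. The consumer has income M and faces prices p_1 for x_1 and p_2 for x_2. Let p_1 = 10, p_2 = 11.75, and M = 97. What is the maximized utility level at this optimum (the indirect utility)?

Let x_1' = x_1−2, x_2' = x_2−6. MRS = (2/3)·x_2'/x_1' = p_1/p_2.
Substituting into the budget: x_1* = 2 + 0.4·(M − 2·p_1 − 6·p_2)/p_1, and x_2* = 6 + 0.6·(…)/p_2.
Discretionary income = 97 − 2·10 − 6·11.75 = 6.5; x_1* = 2 + 0.4·6.5/10 = 2.26; x_2* = 6 + 0.6·6.5/11.75 = 6.3319.
Utility at the optimum: U(2.26, 6.3319) = 0.4722.

V = 0.4722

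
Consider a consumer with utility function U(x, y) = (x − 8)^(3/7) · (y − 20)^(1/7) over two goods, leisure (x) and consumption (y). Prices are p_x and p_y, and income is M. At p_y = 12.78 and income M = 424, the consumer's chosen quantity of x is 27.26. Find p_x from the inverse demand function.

p_x = 5

MRS = 3·(y−20)/(x−8). Tangency with p_x/p_y gives y−20 = (1/3)·(p_x/p_y)·(x−8).
After buying the subsistence bundle (8, 20), a share 0.75 of the remaining income goes to x: x* = 8 + 0.75·(M − 8p_x − 20p_y)/p_x.
Set x* = 27.26 in the demand function and solve for p_x: p_x = 5.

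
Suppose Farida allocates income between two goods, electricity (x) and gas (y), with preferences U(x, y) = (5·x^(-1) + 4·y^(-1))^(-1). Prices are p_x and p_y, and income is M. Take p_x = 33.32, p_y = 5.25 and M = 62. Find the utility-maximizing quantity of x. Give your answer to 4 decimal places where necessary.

MU_x ∝ 5·x^(-2), MU_y ∝ 4·y^(-2), so MRS = (5/4)·(y/x)^(2) = p_x/p_y.
Hence y/x = ((4/5)·p_x/p_y)^(1/(2)), i.e. raised to the 0.5 power.
With the ratio pinned down, the budget gives x* = M/(p_x + p_y·(y/x)) and y* = (y/x)·x*.
Numerically y/x = 2.253294, so x* = 62/(33.32 + 5.25·2.253294) = 1.3732.

x* = 1.3732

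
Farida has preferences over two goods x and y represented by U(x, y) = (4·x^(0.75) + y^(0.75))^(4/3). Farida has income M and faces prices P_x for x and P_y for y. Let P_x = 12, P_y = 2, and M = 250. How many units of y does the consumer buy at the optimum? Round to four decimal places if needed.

y* = 57.2034

MU_x ∝ 4·x^(-0.25), MU_y ∝ y^(-0.25), so MRS = 4·(y/x)^(0.25) = P_x/P_y.
Solve for the ratio: y/x = [(1/4)·P_x/P_y]^(4).
Substitute y = (y/x)·x into the budget: x* = M/(P_x + P_y·(y/x)).
Numerically y/x = 5.0625, so x* = 250/(12 + 2·5.0625) = 11.2994 and y* = 5.0625·11.2994 = 57.2034.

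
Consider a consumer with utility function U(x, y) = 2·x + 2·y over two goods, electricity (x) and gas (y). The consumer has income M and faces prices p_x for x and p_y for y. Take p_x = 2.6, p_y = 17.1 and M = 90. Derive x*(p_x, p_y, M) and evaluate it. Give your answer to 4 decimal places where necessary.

Perfect substitutes: compare marginal utility per dollar. 2/p_x vs 2/p_y → 0.7692 vs 0.117.
x gives more utility per dollar, so spend all income on x: x* = M/p_x, y* = 0.
Numerically: x* = 34.6154, y* = 0.

x* = 34.6154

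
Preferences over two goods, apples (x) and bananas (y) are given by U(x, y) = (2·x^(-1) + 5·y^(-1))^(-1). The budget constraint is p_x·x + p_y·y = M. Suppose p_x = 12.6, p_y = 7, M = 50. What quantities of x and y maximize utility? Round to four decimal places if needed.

From the CES first-order condition, (2/5)·(y/x)^(2) = p_x/p_y.
Solve for the ratio: y/x = [(5/2)·p_x/p_y]^(0.5).
Substitute y = (y/x)·x into the budget: x* = M/(p_x + p_y·(y/x)).
Numerically y/x = 2.12132, so x* = 50/(12.6 + 7·2.12132) = 1.8215 and y* = 2.12132·1.8215 = 3.8641.

x* = 1.8215, y* = 3.8641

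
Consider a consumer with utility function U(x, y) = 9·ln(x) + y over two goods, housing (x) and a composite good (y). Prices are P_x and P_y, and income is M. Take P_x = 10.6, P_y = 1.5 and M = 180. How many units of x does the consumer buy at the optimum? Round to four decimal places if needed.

Set MRS = P_x/P_y: (9/x)/1 = P_x/P_y.
So x*(P_x,P_y) = 9·P_y/P_x, independent of income; and y* = (M − 9·P_y)/P_y.
At the given prices: x* = 9·1.5/10.6 = 1.2736.

x* = 1.2736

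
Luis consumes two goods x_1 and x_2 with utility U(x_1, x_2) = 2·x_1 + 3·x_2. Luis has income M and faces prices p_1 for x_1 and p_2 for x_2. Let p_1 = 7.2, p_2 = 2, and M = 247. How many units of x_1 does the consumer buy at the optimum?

x_1* = 0

Linear utility — the consumer picks whichever good has higher MU/price: 2/7.2 = 0.2778 vs 3/2 = 1.5.
x_2 gives more utility per dollar, so spend all income on x_2: x_2* = M/p_2, x_1* = 0.
Numerically: x_1* = 0, x_2* = 123.5.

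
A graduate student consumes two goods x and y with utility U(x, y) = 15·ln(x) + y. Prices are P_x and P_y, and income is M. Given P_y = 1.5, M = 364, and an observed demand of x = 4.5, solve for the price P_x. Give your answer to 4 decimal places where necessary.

Set MRS = P_x/P_y: (15/x)/1 = P_x/P_y.
So x*(P_x,P_y) = 15·P_y/P_x, independent of income; and y* = (M − 15·P_y)/P_y.
Set x* = 4.5 in the demand function and solve for P_x: P_x = 5.

P_x = 5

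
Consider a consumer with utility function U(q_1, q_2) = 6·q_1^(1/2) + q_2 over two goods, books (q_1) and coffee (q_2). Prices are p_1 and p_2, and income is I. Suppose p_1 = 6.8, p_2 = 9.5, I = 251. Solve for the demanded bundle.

Plugging in: q_1* = (3·9.5/6.8)² = 17.566, q_2* = 13.8475.

q_1* = 17.566, q_2* = 13.8475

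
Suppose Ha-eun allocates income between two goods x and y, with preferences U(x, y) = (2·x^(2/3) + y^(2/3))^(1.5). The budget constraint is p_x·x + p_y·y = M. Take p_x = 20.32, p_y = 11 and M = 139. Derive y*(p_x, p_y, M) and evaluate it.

MU_x ∝ 2·x^(-1/3), MU_y ∝ y^(-1/3), so MRS = 2·(y/x)^(1/3) = p_x/p_y.
Hence y/x = ((1/2)·p_x/p_y)^(1/(1/3)), i.e. raised to the 3 power.
With the ratio pinned down, the budget gives x* = M/(p_x + p_y·(y/x)) and y* = (y/x)·x*.
Numerically y/x = 0.787958, so x* = 139/(20.32 + 11·0.787958) = 4.7952 and y* = 0.787958·4.7952 = 3.7784.

y* = 3.7784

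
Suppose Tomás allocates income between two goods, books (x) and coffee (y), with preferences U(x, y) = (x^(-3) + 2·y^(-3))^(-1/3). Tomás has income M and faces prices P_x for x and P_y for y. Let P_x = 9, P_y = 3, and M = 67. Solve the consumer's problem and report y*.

From the CES first-order condition, (1/2)·(y/x)^(4) = P_x/P_y.
Hence y/x = (2·P_x/P_y)^(1/(4)), i.e. raised to the 0.25 power.
Substitute y = (y/x)·x into the budget: x* = M/(P_x + P_y·(y/x)).
Numerically y/x = 1.565085, so x* = 67/(9 + 3·1.565085) = 4.8922 and y* = 1.565085·4.8922 = 7.6567.

y* = 7.6567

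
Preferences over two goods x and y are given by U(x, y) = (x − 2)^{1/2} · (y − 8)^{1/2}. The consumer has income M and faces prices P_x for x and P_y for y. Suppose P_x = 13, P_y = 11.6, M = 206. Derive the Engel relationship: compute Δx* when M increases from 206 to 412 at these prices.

MRS = (y−8)/(x−2). Tangency with P_x/P_y gives y−8 = (P_x/P_y)·(x−2).
Substituting into the budget: x* = 2 + 0.5·(M − 2·P_x − 8·P_y)/P_x, and y* = 8 + 0.5·(…)/P_y.
Discretionary income = 206 − 2·13 − 8·11.6 = 87.2; x* = 2 + 0.5·87.2/13 = 5.3538.
At M' = 412: x* = 13.2769. Change: 13.2769 − 5.3538 = 7.9231.

Δx* = 7.9231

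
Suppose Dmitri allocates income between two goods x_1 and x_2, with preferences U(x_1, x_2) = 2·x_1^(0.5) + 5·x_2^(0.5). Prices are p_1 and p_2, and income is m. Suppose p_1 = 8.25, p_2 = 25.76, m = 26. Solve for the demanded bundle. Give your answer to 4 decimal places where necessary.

From the CES first-order condition, (2/5)·(x_2/x_1)^(0.5) = p_1/p_2.
Hence x_2/x_1 = ((5/2)·p_1/p_2)^(1/(0.5)), i.e. raised to the 2 power.
With the ratio pinned down, the budget gives x_1* = m/(p_1 + p_2·(x_2/x_1)) and x_2* = (x_2/x_1)·x_1*.
Numerically x_2/x_1 = 0.641056, so x_1* = 26/(8.25 + 25.76·0.641056) = 1.0499 and x_2* = 0.641056·1.0499 = 0.6731.

x_1* = 1.0499, x_2* = 0.6731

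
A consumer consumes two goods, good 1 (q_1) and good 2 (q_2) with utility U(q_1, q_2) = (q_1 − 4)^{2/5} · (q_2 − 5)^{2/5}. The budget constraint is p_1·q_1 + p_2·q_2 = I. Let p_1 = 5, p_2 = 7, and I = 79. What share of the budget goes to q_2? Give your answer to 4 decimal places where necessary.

MRS = (q_2−5)/(q_1−4). Tangency with p_1/p_2 gives q_2−5 = (p_1/p_2)·(q_1−4).
After buying the subsistence bundle (4, 5), a share 0.5 of the remaining income goes to q_1: q_1* = 4 + 0.5·(I − 4p_1 − 5p_2)/p_1.
Discretionary income = 79 − 4·5 − 5·7 = 24; q_1* = 4 + 0.5·24/5 = 6.4; q_2* = 5 + 0.5·24/7 = 6.7143.
Expenditure on q_2: 7·6.7143 = 47; share = 0.5949.

share on q_2 = 0.5949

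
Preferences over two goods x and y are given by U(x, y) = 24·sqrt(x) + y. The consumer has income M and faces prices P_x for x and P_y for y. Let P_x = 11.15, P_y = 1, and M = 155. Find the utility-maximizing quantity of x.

x* = 1.1583

Set MRS = P_x/P_y: 12·x^(−1/2) = P_x/P_y.
Thus x* = (12·P_y/P_x)² — independent of M — with the rest of income spent on y.
Plugging in: x* = (12·1/11.15)² = 1.1583.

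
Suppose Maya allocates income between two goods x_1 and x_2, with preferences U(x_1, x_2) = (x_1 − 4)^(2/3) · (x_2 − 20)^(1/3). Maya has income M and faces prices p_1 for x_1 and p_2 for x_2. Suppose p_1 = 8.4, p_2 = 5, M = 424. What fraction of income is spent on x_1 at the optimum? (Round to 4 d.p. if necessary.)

share on x_1 = 0.5358

This is Cobb-Douglas in (x_1−4, x_2−20): tangency gives 2/3·p_2·(x_2−20) = 1/3·p_1·(x_1−4).
Substituting into the budget: x_1* = 4 + 2/3·(M − 4·p_1 − 20·p_2)/p_1, and x_2* = 20 + 1/3·(…)/p_2.
Discretionary income = 424 − 4·8.4 − 20·5 = 290.4; x_1* = 4 + 2/3·290.4/8.4 = 27.0476; x_2* = 20 + 1/3·290.4/5 = 39.36.
Expenditure on x_1: 8.4·27.0476 = 227.2; share = 0.5358.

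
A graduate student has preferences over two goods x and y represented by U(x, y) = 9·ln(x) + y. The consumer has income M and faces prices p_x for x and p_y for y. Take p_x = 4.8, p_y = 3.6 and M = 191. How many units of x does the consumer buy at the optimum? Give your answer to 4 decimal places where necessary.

x* = 6.75

So x*(p_x,p_y) = 9·p_y/p_x, independent of income; and y* = (M − 9·p_y)/p_y.
At the given prices: x* = 9·3.6/4.8 = 6.75.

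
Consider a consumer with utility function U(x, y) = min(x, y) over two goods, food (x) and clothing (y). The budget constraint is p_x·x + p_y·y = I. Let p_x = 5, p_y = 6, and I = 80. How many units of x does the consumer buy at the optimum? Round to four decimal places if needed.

With perfect complements, no substitution: consume in ratio x:y = 1:1.
Budget: p_x·x + p_y·x = I, so (p_x + p_y)·x = I.
Demand: x*(p_x,p_y,I) = I/(p_x + p_y), y* = I/(p_x + p_y).
Here 5 + 6 = 11, giving x* = 7.2727.

x* = 7.2727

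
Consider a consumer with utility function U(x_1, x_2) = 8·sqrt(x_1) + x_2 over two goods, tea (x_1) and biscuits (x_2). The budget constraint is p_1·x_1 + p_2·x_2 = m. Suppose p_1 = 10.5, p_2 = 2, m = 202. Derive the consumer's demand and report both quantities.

Set MRS = p_1/p_2: 4·x_1^(−1/2) = p_1/p_2.
Thus x_1* = (4·p_2/p_1)² — independent of m — with the rest of income spent on x_2.
Plugging in: x_1* = (4·2/10.5)² = 0.5805, x_2* = 97.9524.

x_1* = 0.5805, x_2* = 97.9524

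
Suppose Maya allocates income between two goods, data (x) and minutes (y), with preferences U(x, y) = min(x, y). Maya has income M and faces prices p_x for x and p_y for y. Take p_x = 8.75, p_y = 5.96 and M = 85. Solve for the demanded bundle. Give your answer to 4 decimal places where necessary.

x* = 5.7784, y* = 5.7784

With perfect complements, no substitution: consume in ratio x:y = 1:1.
Budget: p_x·x + p_y·x = M, so (p_x + p_y)·x = M.
Demand: x*(p_x,p_y,M) = M/(p_x + p_y), y* = M/(p_x + p_y).
Here 8.75 + 5.96 = 14.71, giving x* = 5.7784 and y* = 5.7784.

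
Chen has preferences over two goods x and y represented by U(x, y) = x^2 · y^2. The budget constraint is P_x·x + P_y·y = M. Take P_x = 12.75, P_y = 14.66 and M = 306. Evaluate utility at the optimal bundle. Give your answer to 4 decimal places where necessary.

The MRS is y/x. Set MRS = P_x/P_y.
Rearranging, P_y·y = P_x·x. Substituting into the budget gives P_x·x·(1 + 1) = M.
Demand: x*(P_x,P_y,M) = 0.5·M/P_x and y* = 0.5·M/P_y.
At P_x=12.75, P_y=14.66, M=306: x* = 0.5·306/12.75 = 12, y* = 10.4366.
Utility at the optimum: U(12, 10.4366) = 15684.7432.

V = 15684.7432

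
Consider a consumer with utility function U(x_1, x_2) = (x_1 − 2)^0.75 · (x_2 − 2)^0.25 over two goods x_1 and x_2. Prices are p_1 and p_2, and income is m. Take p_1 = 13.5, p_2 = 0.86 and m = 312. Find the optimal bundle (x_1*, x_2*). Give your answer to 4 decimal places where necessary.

MRS = 3·(x_2−2)/(x_1−2). Tangency with p_1/p_2 gives x_2−2 = (1/3)·(p_1/p_2)·(x_1−2).
After buying the subsistence bundle (2, 2), a share 0.75 of the remaining income goes to x_1: x_1* = 2 + 0.75·(m − 2p_1 − 2p_2)/p_1.
Discretionary income = 312 − 2·13.5 − 2·0.86 = 283.28; x_1* = 2 + 0.75·283.28/13.5 = 17.7378; x_2* = 2 + 0.25·283.28/0.86 = 84.3488.

x_1* = 17.7378, x_2* = 84.3488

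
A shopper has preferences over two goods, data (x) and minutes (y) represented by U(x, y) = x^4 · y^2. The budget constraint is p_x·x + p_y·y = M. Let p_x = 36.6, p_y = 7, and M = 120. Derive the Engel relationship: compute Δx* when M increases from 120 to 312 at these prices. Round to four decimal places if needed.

Tangency: MRS = 2·y/x = p_x/p_y.
Rearranging, p_y·y = (1/2)·p_x·x. Substituting into the budget gives p_x·x·(1 + (1/2)) = M.
Demand: x*(p_x,p_y,M) = 2/3·M/p_x and y* = 1/3·M/p_y.
At p_x=36.6, p_y=7, M=120: x* = 2/3·120/36.6 = 2.1858.
At M' = 312: x* = 5.6831. Change: 5.6831 − 2.1858 = 3.4973.

Δx* = 3.4973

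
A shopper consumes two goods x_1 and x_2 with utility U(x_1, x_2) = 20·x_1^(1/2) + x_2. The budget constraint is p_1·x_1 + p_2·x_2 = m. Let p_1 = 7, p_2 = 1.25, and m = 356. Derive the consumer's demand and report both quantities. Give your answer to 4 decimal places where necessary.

x_1* = 3.1888, x_2* = 266.9429

Set MRS = p_1/p_2: 10·x_1^(−1/2) = p_1/p_2.
Solve: √x_1 = 10·p_2/p_1, so x_1*(p_1,p_2) = (10·p_2/p_1)², and x_2* = (m − p_1·x_1*)/p_2.
Plugging in: x_1* = (10·1.25/7)² = 3.1888, x_2* = 266.9429.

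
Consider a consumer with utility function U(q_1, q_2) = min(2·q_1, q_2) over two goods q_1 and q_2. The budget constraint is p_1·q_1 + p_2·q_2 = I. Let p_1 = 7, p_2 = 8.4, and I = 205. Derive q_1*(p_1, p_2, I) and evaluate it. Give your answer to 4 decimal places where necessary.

q_1* = 8.6134

Here 7 + 2·8.4 = 23.8, giving q_1* = 8.6134.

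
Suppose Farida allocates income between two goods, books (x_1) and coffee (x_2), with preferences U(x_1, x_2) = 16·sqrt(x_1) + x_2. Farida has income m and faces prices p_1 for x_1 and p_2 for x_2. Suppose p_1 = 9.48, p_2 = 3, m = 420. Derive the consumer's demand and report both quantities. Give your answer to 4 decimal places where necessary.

Set MRS = p_1/p_2: 8·x_1^(−1/2) = p_1/p_2.
Thus x_1* = (8·p_2/p_1)² — independent of m — with the rest of income spent on x_2.
Plugging in: x_1* = (8·3/9.48)² = 6.4092, x_2* = 119.7468.

x_1* = 6.4092, x_2* = 119.7468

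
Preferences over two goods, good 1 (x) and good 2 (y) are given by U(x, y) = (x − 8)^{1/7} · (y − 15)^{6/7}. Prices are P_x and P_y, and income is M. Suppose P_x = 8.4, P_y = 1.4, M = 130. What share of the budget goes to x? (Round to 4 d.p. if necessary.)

This is Cobb-Douglas in (x−8, y−15): tangency gives 1/7·P_y·(y−15) = 6/7·P_x·(x−8).
Substituting into the budget: x* = 8 + 1/7·(M − 8·P_x − 15·P_y)/P_x, and y* = 15 + 6/7·(…)/P_y.
Discretionary income = 130 − 8·8.4 − 15·1.4 = 41.8; x* = 8 + 1/7·41.8/8.4 = 8.7109; y* = 15 + 6/7·41.8/1.4 = 40.5918.
Expenditure on x: 8.4·8.7109 = 73.1714; share = 0.5629.

share on x = 0.5629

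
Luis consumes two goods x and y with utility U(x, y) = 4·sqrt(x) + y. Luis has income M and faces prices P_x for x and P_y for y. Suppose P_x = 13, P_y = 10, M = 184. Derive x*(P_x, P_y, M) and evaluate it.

x* = 2.3669

MU_x = 2/√x, MU_y = 1. Tangency: 2/√x = P_x/P_y.
Thus x* = (2·P_y/P_x)² — independent of M — with the rest of income spent on y.
Plugging in: x* = (2·10/13)² = 2.3669.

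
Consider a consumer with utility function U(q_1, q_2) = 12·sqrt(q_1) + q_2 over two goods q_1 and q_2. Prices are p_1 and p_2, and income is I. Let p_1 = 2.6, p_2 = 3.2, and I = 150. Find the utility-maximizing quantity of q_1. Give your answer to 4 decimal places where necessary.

Set MRS = p_1/p_2: 6·q_1^(−1/2) = p_1/p_2.
Solve: √q_1 = 6·p_2/p_1, so q_1*(p_1,p_2) = (6·p_2/p_1)², and q_2* = (I − p_1·q_1*)/p_2.
Plugging in: q_1* = (6·3.2/2.6)² = 54.5325.

q_1* = 54.5325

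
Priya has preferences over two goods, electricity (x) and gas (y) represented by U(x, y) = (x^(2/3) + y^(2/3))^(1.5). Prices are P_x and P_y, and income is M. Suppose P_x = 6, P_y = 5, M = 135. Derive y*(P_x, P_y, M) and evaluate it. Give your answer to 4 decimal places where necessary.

y* = 15.9344

With the ratio pinned down, the budget gives x* = M/(P_x + P_y·(y/x)) and y* = (y/x)·x*.
Numerically y/x = 1.728, so x* = 135/(6 + 5·1.728) = 9.2213 and y* = 1.728·9.2213 = 15.9344.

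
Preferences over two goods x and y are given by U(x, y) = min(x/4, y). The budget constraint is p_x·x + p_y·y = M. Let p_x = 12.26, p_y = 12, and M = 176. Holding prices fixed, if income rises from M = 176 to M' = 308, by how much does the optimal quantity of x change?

Δx* = 8.6501

With perfect complements, no substitution: consume in ratio x:y = 4:1.
Budget: p_x·x + p_y·(1/4)·x = M, so (4·p_x + p_y)·x = 4·M.
Demand: x*(p_x,p_y,M) = 4·M/(4·p_x + p_y), y* = M/(4·p_x + p_y).
Here 4·12.26 + 12 = 61.04, giving x* = 11.5334.
At M' = 308: x* = 20.1835. Change: 20.1835 − 11.5334 = 8.6501.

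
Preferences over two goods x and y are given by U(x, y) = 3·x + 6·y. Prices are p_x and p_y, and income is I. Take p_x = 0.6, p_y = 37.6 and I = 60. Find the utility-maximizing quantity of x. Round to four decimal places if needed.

Linear utility — the consumer picks whichever good has higher MU/price: 3/0.6 = 5 vs 6/37.6 = 0.1596.
x gives more utility per dollar, so spend all income on x: x* = I/p_x, y* = 0.
Numerically: x* = 100, y* = 0.

x* = 100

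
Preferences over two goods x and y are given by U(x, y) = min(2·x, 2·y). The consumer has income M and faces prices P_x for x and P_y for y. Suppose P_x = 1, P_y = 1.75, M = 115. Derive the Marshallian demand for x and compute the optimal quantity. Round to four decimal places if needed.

Leontief preferences: the optimum is at the kink where x/2 = y/2, i.e. y = x.
Budget: P_x·x + P_y·x = M, so (2·P_x + 2·P_y)·x = 2·M.
Demand: x*(P_x,P_y,M) = 2·M/(2·P_x + 2·P_y), y* = 2·M/(2·P_x + 2·P_y).
Here 2·1 + 2·1.75 = 5.5, giving x* = 41.8182.

x* = 41.8182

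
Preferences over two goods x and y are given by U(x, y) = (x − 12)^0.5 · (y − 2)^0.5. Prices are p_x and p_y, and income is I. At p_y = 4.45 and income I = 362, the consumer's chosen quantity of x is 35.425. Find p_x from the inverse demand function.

MRS = (y−2)/(x−12). Tangency with p_x/p_y gives y−2 = (p_x/p_y)·(x−12).
Substituting into the budget: x* = 12 + 0.5·(I − 12·p_x − 2·p_y)/p_x, and y* = 2 + 0.5·(…)/p_y.
Set x* = 35.425 in the demand function and solve for p_x: p_x = 6.

p_x = 6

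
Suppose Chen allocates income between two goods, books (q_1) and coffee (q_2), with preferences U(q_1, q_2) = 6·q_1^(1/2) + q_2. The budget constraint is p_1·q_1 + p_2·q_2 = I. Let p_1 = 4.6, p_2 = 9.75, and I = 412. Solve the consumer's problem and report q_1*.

Set MRS = p_1/p_2: 3·q_1^(−1/2) = p_1/p_2.
Thus q_1* = (3·p_2/p_1)² — independent of I — with the rest of income spent on q_2.
Plugging in: q_1* = (3·9.75/4.6)² = 40.433.

q_1* = 40.433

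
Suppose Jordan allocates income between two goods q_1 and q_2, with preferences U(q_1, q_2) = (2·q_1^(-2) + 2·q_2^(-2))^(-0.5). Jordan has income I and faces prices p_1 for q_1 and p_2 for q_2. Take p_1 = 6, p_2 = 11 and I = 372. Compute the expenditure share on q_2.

share on q_2 = 0.5997

MRS = MU_q_1/MU_q_2 = (q_2/q_1)^(3). Set equal to p_1/p_2.
Solve for the ratio: q_2/q_1 = [p_1/p_2]^(1/3).
With the ratio pinned down, the budget gives q_1* = I/(p_1 + p_2·(q_2/q_1)) and q_2* = (q_2/q_1)·q_1*.
Numerically q_2/q_1 = 0.817058, so q_1* = 372/(6 + 11·0.817058) = 24.8205 and q_2* = 0.817058·24.8205 = 20.2798.
Expenditure on q_2: 11·20.2798 = 223.0773; share = 0.5997.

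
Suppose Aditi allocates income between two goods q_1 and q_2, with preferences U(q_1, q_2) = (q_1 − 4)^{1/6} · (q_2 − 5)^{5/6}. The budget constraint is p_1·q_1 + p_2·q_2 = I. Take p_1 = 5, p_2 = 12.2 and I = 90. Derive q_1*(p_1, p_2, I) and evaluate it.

q_1* = 4.3

Discretionary income = 90 − 4·5 − 5·12.2 = 9; q_1* = 4 + 1/6·9/5 = 4.3.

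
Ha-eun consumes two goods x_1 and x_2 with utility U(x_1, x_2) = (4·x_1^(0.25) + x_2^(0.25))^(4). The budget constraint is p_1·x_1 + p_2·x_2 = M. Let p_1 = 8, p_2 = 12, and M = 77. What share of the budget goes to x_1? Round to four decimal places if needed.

share on x_1 = 0.8791

MRS = MU_x_1/MU_x_2 = 4·(x_2/x_1)^(0.75). Set equal to p_1/p_2.
Hence x_2/x_1 = ((1/4)·p_1/p_2)^(1/(0.75)), i.e. raised to the 4/3 power.
Substitute x_2 = (x_2/x_1)·x_1 into the budget: x_1* = M/(p_1 + p_2·(x_2/x_1)).
Numerically x_2/x_1 = 0.09172, so x_1* = 77/(8 + 12·0.09172) = 8.4609 and x_2* = 0.09172·8.4609 = 0.776.
Expenditure on x_1: 8·8.4609 = 67.6875; share = 0.8791.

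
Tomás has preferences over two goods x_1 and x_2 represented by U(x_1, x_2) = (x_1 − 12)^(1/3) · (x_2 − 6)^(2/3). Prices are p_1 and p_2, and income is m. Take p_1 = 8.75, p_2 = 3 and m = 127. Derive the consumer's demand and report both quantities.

x_1* = 12.1524, x_2* = 6.8889

Let x_1' = x_1−12, x_2' = x_2−6. MRS = (1/2)·x_2'/x_1' = p_1/p_2.
After buying the subsistence bundle (12, 6), a share 1/3 of the remaining income goes to x_1: x_1* = 12 + 1/3·(m − 12p_1 − 6p_2)/p_1.
Discretionary income = 127 − 12·8.75 − 6·3 = 4; x_1* = 12 + 1/3·4/8.75 = 12.1524; x_2* = 6 + 2/3·4/3 = 6.8889.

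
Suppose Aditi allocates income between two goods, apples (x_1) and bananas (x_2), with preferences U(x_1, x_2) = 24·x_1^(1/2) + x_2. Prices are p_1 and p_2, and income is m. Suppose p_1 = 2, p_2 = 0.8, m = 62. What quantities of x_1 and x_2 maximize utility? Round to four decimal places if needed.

x_1* = 23.04, x_2* = 19.9

MU_x_1 = 12/√x_1, MU_x_2 = 1. Tangency: 12/√x_1 = p_1/p_2.
Thus x_1* = (12·p_2/p_1)² — independent of m — with the rest of income spent on x_2.
Plugging in: x_1* = (12·0.8/2)² = 23.04, x_2* = 19.9.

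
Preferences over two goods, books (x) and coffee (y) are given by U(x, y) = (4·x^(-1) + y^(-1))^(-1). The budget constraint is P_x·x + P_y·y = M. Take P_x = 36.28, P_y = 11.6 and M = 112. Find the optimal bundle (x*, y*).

x* = 2.4067, y* = 2.1281

From the CES first-order condition, 4·(y/x)^(2) = P_x/P_y.
Hence y/x = ((1/4)·P_x/P_y)^(1/(2)), i.e. raised to the 0.5 power.
Substitute y = (y/x)·x into the budget: x* = M/(P_x + P_y·(y/x)).
Numerically y/x = 0.884249, so x* = 112/(36.28 + 11.6·0.884249) = 2.4067 and y* = 0.884249·2.4067 = 2.1281.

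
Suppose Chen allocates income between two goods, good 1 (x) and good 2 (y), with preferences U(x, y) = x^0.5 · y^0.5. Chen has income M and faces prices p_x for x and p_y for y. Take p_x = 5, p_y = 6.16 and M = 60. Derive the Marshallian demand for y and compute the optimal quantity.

y* = 4.8701

The MRS is y/x. Set MRS = p_x/p_y.
So 0.5·p_y·y = 0.5·p_x·x; combined with the budget, a share 0.5 of income goes to x.
Demand: x*(p_x,p_y,M) = 0.5·M/p_x and y* = 0.5·M/p_y.
At p_x=5, p_y=6.16, M=60: y* = 0.5·60/6.16 = 4.8701.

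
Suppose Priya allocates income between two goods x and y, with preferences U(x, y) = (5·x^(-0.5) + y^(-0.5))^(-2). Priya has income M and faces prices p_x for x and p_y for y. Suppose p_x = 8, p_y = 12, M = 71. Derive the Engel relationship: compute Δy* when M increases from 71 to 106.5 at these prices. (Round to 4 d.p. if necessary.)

Δy* = 0.8323

MRS = MU_x/MU_y = 5·(y/x)^(1.5). Set equal to p_x/p_y.
Hence y/x = ((1/5)·p_x/p_y)^(1/(1.5)), i.e. raised to the 2/3 power.
Substitute y = (y/x)·x into the budget: x* = M/(p_x + p_y·(y/x)).
Numerically y/x = 0.260991, so x* = 71/(8 + 12·0.260991) = 6.3781 and y* = 0.260991·6.3781 = 1.6646.
At M' = 106.5: y* = 2.4969. Change: 2.4969 − 1.6646 = 0.8323.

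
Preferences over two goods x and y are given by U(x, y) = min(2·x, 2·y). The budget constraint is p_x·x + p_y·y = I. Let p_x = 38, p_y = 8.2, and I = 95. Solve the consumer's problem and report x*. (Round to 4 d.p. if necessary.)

x* = 2.0563

Leontief preferences: the optimum is at the kink where x/2 = y/2, i.e. y = x.
Budget: p_x·x + p_y·x = I, so (2·p_x + 2·p_y)·x = 2·I.
Demand: x*(p_x,p_y,I) = 2·I/(2·p_x + 2·p_y), y* = 2·I/(2·p_x + 2·p_y).
Here 2·38 + 2·8.2 = 92.4, giving x* = 2.0563.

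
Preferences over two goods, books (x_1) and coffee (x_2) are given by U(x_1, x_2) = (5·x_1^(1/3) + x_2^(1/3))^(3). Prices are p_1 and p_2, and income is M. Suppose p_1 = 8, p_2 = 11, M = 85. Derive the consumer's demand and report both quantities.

x_1* = 9.872, x_2* = 0.5476

From the CES first-order condition, 5·(x_2/x_1)^(2/3) = p_1/p_2.
Solve for the ratio: x_2/x_1 = [(1/5)·p_1/p_2]^(1.5).
With the ratio pinned down, the budget gives x_1* = M/(p_1 + p_2·(x_2/x_1)) and x_2* = (x_2/x_1)·x_1*.
Numerically x_2/x_1 = 0.055474, so x_1* = 85/(8 + 11·0.055474) = 9.872 and x_2* = 0.055474·9.872 = 0.5476.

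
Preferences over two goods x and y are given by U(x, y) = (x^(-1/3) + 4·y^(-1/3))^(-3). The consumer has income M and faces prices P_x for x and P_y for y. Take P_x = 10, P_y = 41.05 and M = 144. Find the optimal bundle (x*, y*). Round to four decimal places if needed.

x* = 2.8651, y* = 2.81

Numerically y/x = 0.980754, so x* = 144/(10 + 41.05·0.980754) = 2.8651 and y* = 0.980754·2.8651 = 2.81.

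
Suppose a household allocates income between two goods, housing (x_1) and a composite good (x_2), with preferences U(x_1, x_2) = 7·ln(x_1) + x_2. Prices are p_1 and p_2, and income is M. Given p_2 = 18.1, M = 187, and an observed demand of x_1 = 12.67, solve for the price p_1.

p_1 = 10

Set MRS = p_1/p_2: (7/x_1)/1 = p_1/p_2.
So x_1*(p_1,p_2) = 7·p_2/p_1, independent of income; and x_2* = (M − 7·p_2)/p_2.
Set x_1* = 12.67 in the demand function and solve for p_1: p_1 = 10.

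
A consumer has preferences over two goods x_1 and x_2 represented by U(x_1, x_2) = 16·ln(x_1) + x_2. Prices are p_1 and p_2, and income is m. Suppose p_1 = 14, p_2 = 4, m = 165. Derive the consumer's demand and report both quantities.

MU_x_1 = 16/x_1, MU_x_2 = 1. Tangency: 16/x_1 = p_1/p_2.
So x_1*(p_1,p_2) = 16·p_2/p_1, independent of income; and x_2* = (m − 16·p_2)/p_2.
At the given prices: x_1* = 16·4/14 = 4.5714, and x_2* = 25.25.

x_1* = 4.5714, x_2* = 25.25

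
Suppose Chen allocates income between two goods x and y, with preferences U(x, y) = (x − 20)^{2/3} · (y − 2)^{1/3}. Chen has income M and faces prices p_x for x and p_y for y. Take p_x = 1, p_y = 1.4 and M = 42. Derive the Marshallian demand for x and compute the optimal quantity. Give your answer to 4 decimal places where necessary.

This is Cobb-Douglas in (x−20, y−2): tangency gives 2/3·p_y·(y−2) = 1/3·p_x·(x−20).
Substituting into the budget: x* = 20 + 2/3·(M − 20·p_x − 2·p_y)/p_x, and y* = 2 + 1/3·(…)/p_y.
Discretionary income = 42 − 20·1 − 2·1.4 = 19.2; x* = 20 + 2/3·19.2/1 = 32.8.

x* = 32.8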